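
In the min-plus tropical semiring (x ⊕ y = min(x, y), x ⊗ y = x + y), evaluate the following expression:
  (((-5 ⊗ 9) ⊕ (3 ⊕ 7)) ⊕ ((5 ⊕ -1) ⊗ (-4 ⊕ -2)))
(((-5 ⊗ 9) ⊕ (3 ⊕ 7)) ⊕ ((5 ⊕ -1) ⊗ (-4 ⊕ -2))) = -5

Expand innermost to outermost. Recall ⊕ takes the minimum of its arguments and ⊗ takes their sum. Working out the expression (((-5 ⊗ 9) ⊕ (3 ⊕ 7)) ⊕ ((5 ⊕ -1) ⊗ (-4 ⊕ -2))) gives -5.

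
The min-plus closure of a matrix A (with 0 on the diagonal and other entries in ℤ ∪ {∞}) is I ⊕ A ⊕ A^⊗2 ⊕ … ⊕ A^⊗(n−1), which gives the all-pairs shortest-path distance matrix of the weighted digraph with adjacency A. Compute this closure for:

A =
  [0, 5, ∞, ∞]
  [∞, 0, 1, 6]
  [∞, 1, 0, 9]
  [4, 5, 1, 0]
Closure =
  [0, 5, 6, 11]
  [10, 0, 1, 6]
  [11, 1, 0, 7]
  [4, 2, 1, 0]

This is the Floyd-Warshall all-pairs shortest-path computation. For each intermediate vertex k = 0, 1, …, 3, update dist[i][j] ← min(dist[i][j], dist[i][k] + dist[k][j]). The final matrix gives, for each (i, j), the minimum total weight of any directed path from i to j (possibly empty when i = j).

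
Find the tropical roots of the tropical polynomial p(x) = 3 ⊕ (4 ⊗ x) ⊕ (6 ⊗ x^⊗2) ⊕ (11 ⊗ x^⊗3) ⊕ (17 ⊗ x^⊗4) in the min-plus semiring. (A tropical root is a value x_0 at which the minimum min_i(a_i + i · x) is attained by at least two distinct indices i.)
Roots: {-6, -5, -2, -1}

Each tropical root is a break point of the lower envelope of the lines y = a_i + i · x (there are 5 lines, with slopes 0, 1, ..., 4). Only the lines that attain the minimum somewhere contribute to roots; other lines are dominated. Here the surviving (envelope) indices are i = 4, i = 3, i = 2, i = 1, i = 0.
Intersections between consecutive envelope lines give the roots: for adjacent envelope indices i < j the intersection is x = (a_i − a_j) / (j − i). Reading off the sorted break points: {-6, -5, -2, -1}.
Verification: at each break x_0, at least two indices attain the minimum of min_i(a_i + i · x_0).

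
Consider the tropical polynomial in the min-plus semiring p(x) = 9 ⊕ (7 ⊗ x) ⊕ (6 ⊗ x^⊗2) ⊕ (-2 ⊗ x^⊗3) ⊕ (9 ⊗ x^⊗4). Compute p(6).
p(6) = 9

A tropical monomial a ⊗ x^⊗i evaluates to a + i · x. Evaluating each term at x = 6:
  Term 0 contributes 9 + 0 · 6 = 9
  Term 1 contributes 7 + 1 · 6 = 13
  Term 2 contributes 6 + 2 · 6 = 18
  Term 3 contributes -2 + 3 · 6 = 16
  Term 4 contributes 9 + 4 · 6 = 33
p(6) = ⊕ of these = min[9, 13, 18, 16, 33] = 9.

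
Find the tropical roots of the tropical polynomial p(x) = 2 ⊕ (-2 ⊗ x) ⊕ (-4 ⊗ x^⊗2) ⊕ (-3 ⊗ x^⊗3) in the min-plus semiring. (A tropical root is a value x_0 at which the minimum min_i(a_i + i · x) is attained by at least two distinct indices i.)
Roots: {-1, 2, 4}

Each tropical root is a break point of the lower envelope of the lines y = a_i + i · x (there are 4 lines, with slopes 0, 1, ..., 3). Only the lines that attain the minimum somewhere contribute to roots; other lines are dominated. Here the surviving (envelope) indices are i = 3, i = 2, i = 1, i = 0.
Intersections between consecutive envelope lines give the roots: for adjacent envelope indices i < j the intersection is x = (a_i − a_j) / (j − i). Reading off the sorted break points: {-1, 2, 4}.
Verification: at each break x_0, at least two indices attain the minimum of min_i(a_i + i · x_0).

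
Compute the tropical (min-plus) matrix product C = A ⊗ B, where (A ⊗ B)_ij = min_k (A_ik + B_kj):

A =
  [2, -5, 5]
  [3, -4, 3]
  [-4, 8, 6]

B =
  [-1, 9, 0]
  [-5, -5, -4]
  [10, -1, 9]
A ⊗ B =
  [-10, -10, -9]
  [-9, -9, -8]
  [-5, 3, -4]

Apply the min-plus product entry-by-entry:
  C[0][0] = min over k of (A[0][0] + B[0][0] = 2 + -1 = 1, A[0][1] + B[1][0] = -5 + -5 = -10, A[0][2] + B[2][0] = 5 + 10 = 15) = -10 (attained at k = 1)
  C[0][1] = min over k of (A[0][0] + B[0][1] = 2 + 9 = 11, A[0][1] + B[1][1] = -5 + -5 = -10, A[0][2] + B[2][1] = 5 + -1 = 4) = -10 (attained at k = 1)
  C[0][2] = min over k of (A[0][0] + B[0][2] = 2 + 0 = 2, A[0][1] + B[1][2] = -5 + -4 = -9, A[0][2] + B[2][2] = 5 + 9 = 14) = -9 (attained at k = 1)
  C[1][0] = min over k of (A[1][0] + B[0][0] = 3 + -1 = 2, A[1][1] + B[1][0] = -4 + -5 = -9, A[1][2] + B[2][0] = 3 + 10 = 13) = -9 (attained at k = 1)
  C[1][1] = min over k of (A[1][0] + B[0][1] = 3 + 9 = 12, A[1][1] + B[1][1] = -4 + -5 = -9, A[1][2] + B[2][1] = 3 + -1 = 2) = -9 (attained at k = 1)
  C[1][2] = min over k of (A[1][0] + B[0][2] = 3 + 0 = 3, A[1][1] + B[1][2] = -4 + -4 = -8, A[1][2] + B[2][2] = 3 + 9 = 12) = -8 (attained at k = 1)
  C[2][0] = min over k of (A[2][0] + B[0][0] = -4 + -1 = -5, A[2][1] + B[1][0] = 8 + -5 = 3, A[2][2] + B[2][0] = 6 + 10 = 16) = -5 (attained at k = 0)
  C[2][1] = min over k of (A[2][0] + B[0][1] = -4 + 9 = 5, A[2][1] + B[1][1] = 8 + -5 = 3, A[2][2] + B[2][1] = 6 + -1 = 5) = 3 (attained at k = 1)
  C[2][2] = min over k of (A[2][0] + B[0][2] = -4 + 0 = -4, A[2][1] + B[1][2] = 8 + -4 = 4, A[2][2] + B[2][2] = 6 + 9 = 15) = -4 (attained at k = 0)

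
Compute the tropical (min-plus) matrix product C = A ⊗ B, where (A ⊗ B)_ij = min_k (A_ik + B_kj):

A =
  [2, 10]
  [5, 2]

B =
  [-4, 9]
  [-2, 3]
A ⊗ B =
  [-2, 11]
  [0, 5]

Apply the min-plus product entry-by-entry:
  C[0][0] = min over k of (A[0][0] + B[0][0] = 2 + -4 = -2, A[0][1] + B[1][0] = 10 + -2 = 8) = -2 (attained at k = 0)
  C[0][1] = min over k of (A[0][0] + B[0][1] = 2 + 9 = 11, A[0][1] + B[1][1] = 10 + 3 = 13) = 11 (attained at k = 0)
  C[1][0] = min over k of (A[1][0] + B[0][0] = 5 + -4 = 1, A[1][1] + B[1][0] = 2 + -2 = 0) = 0 (attained at k = 1)
  C[1][1] = min over k of (A[1][0] + B[0][1] = 5 + 9 = 14, A[1][1] + B[1][1] = 2 + 3 = 5) = 5 (attained at k = 1)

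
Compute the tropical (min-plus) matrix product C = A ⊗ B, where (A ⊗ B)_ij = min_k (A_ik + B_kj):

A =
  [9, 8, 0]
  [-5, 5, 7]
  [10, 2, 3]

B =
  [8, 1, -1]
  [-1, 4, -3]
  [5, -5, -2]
A ⊗ B =
  [5, -5, -2]
  [3, -4, -6]
  [1, -2, -1]

Apply the min-plus product entry-by-entry:
  C[0][0] = min over k of (A[0][0] + B[0][0] = 9 + 8 = 17, A[0][1] + B[1][0] = 8 + -1 = 7, A[0][2] + B[2][0] = 0 + 5 = 5) = 5 (attained at k = 2)
  C[0][1] = min over k of (A[0][0] + B[0][1] = 9 + 1 = 10, A[0][1] + B[1][1] = 8 + 4 = 12, A[0][2] + B[2][1] = 0 + -5 = -5) = -5 (attained at k = 2)
  C[0][2] = min over k of (A[0][0] + B[0][2] = 9 + -1 = 8, A[0][1] + B[1][2] = 8 + -3 = 5, A[0][2] + B[2][2] = 0 + -2 = -2) = -2 (attained at k = 2)
  C[1][0] = min over k of (A[1][0] + B[0][0] = -5 + 8 = 3, A[1][1] + B[1][0] = 5 + -1 = 4, A[1][2] + B[2][0] = 7 + 5 = 12) = 3 (attained at k = 0)
  C[1][1] = min over k of (A[1][0] + B[0][1] = -5 + 1 = -4, A[1][1] + B[1][1] = 5 + 4 = 9, A[1][2] + B[2][1] = 7 + -5 = 2) = -4 (attained at k = 0)
  C[1][2] = min over k of (A[1][0] + B[0][2] = -5 + -1 = -6, A[1][1] + B[1][2] = 5 + -3 = 2, A[1][2] + B[2][2] = 7 + -2 = 5) = -6 (attained at k = 0)
  C[2][0] = min over k of (A[2][0] + B[0][0] = 10 + 8 = 18, A[2][1] + B[1][0] = 2 + -1 = 1, A[2][2] + B[2][0] = 3 + 5 = 8) = 1 (attained at k = 1)
  C[2][1] = min over k of (A[2][0] + B[0][1] = 10 + 1 = 11, A[2][1] + B[1][1] = 2 + 4 = 6, A[2][2] + B[2][1] = 3 + -5 = -2) = -2 (attained at k = 2)
  C[2][2] = min over k of (A[2][0] + B[0][2] = 10 + -1 = 9, A[2][1] + B[1][2] = 2 + -3 = -1, A[2][2] + B[2][2] = 3 + -2 = 1) = -1 (attained at k = 1)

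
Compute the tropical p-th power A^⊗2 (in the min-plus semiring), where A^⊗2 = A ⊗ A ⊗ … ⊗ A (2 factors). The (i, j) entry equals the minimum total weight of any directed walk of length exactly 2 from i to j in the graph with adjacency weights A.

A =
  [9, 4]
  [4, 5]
A^⊗2 =
  [8, 9]
  [9, 8]

Each entry (A^⊗2)_ij equals the minimum over all length-2 walks i = v_0 → v_1 → … → v_2 = j of Σ_t A[v_t][v_{t+1}]. For example, for (i, j) = (0, 1) we minimise over 2 possible intermediate vertex sequences; the minimum is 9, attained along the walk 0 → 1 → 1.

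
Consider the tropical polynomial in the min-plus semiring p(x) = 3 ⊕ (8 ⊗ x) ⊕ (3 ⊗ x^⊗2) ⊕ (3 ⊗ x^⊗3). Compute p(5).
p(5) = 3

A tropical monomial a ⊗ x^⊗i evaluates to a + i · x. Evaluating each term at x = 5:
  Term 0 contributes 3 + 0 · 5 = 3
  Term 1 contributes 8 + 1 · 5 = 13
  Term 2 contributes 3 + 2 · 5 = 13
  Term 3 contributes 3 + 3 · 5 = 18
p(5) = ⊕ of these = min[3, 13, 13, 18] = 3.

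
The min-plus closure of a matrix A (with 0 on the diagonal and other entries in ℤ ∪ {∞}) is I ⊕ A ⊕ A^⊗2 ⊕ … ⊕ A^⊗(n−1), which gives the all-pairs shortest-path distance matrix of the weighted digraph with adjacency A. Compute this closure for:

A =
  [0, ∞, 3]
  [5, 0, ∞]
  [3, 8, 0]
Closure =
  [0, 11, 3]
  [5, 0, 8]
  [3, 8, 0]

This is the Floyd-Warshall all-pairs shortest-path computation. For each intermediate vertex k = 0, 1, …, 2, update dist[i][j] ← min(dist[i][j], dist[i][k] + dist[k][j]). The final matrix gives, for each (i, j), the minimum total weight of any directed path from i to j (possibly empty when i = j).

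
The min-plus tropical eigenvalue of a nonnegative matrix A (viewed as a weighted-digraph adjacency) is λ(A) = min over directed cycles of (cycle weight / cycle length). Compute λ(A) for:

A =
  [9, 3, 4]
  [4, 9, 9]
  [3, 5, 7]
λ(A) = 7/2

Enumerate directed cycles and compute their means (weight / length). Sample:
  cycle 0 → 0: weight = 9, length = 1, mean = 9/1 ≈ 9.000
  cycle 1 → 1: weight = 9, length = 1, mean = 9/1 ≈ 9.000
  cycle 2 → 2: weight = 7, length = 1, mean = 7/1 ≈ 7.000
  cycle 0 → 1 → 0: weight = 7, length = 2, mean = 7/2 ≈ 3.500
  cycle 0 → 2 → 0: weight = 7, length = 2, mean = 7/2 ≈ 3.500
  cycle 1 → 0 → 1: weight = 7, length = 2, mean = 7/2 ≈ 3.500
Minimum mean = 3.500, attained e.g. along the cycle 0 → 1 → 0 with weight 7 and length 2. So λ(A) = 7/2 = 7/2.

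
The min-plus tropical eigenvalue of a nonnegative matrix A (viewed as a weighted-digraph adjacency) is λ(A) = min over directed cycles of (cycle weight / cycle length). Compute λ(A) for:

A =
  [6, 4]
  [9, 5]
λ(A) = 5

Enumerate directed cycles and compute their means (weight / length). Sample:
  cycle 0 → 0: weight = 6, length = 1, mean = 6/1 ≈ 6.000
  cycle 1 → 1: weight = 5, length = 1, mean = 5/1 ≈ 5.000
  cycle 0 → 1 → 0: weight = 13, length = 2, mean = 13/2 ≈ 6.500
  cycle 1 → 0 → 1: weight = 13, length = 2, mean = 13/2 ≈ 6.500
Minimum mean = 5.000, attained e.g. along the cycle 1 → 1 with weight 5 and length 1. So λ(A) = 5/1 = 5.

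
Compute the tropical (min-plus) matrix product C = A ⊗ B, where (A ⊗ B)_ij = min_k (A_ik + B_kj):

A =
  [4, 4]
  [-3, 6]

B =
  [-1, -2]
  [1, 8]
A ⊗ B =
  [3, 2]
  [-4, -5]

Apply the min-plus product entry-by-entry:
  C[0][0] = min over k of (A[0][0] + B[0][0] = 4 + -1 = 3, A[0][1] + B[1][0] = 4 + 1 = 5) = 3 (attained at k = 0)
  C[0][1] = min over k of (A[0][0] + B[0][1] = 4 + -2 = 2, A[0][1] + B[1][1] = 4 + 8 = 12) = 2 (attained at k = 0)
  C[1][0] = min over k of (A[1][0] + B[0][0] = -3 + -1 = -4, A[1][1] + B[1][0] = 6 + 1 = 7) = -4 (attained at k = 0)
  C[1][1] = min over k of (A[1][0] + B[0][1] = -3 + -2 = -5, A[1][1] + B[1][1] = 6 + 8 = 14) = -5 (attained at k = 0)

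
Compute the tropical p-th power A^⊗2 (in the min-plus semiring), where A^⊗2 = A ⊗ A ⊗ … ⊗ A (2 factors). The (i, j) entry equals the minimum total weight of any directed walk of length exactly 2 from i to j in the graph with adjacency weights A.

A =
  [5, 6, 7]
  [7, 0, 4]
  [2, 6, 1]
A^⊗2 =
  [9, 6, 8]
  [6, 0, 4]
  [3, 6, 2]

Each entry (A^⊗2)_ij equals the minimum over all length-2 walks i = v_0 → v_1 → … → v_2 = j of Σ_t A[v_t][v_{t+1}]. For example, for (i, j) = (0, 2) we minimise over 3 possible intermediate vertex sequences; the minimum is 8, attained along the walk 0 → 2 → 2.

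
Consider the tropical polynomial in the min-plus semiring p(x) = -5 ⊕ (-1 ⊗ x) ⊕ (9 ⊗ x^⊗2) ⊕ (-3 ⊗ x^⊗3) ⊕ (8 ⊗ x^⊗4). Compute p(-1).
p(-1) = -6

A tropical monomial a ⊗ x^⊗i evaluates to a + i · x. Evaluating each term at x = -1:
  Term 0 contributes -5 + 0 · -1 = -5
  Term 1 contributes -1 + 1 · -1 = -2
  Term 2 contributes 9 + 2 · -1 = 7
  Term 3 contributes -3 + 3 · -1 = -6
  Term 4 contributes 8 + 4 · -1 = 4
p(-1) = ⊕ of these = min[-5, -2, 7, -6, 4] = -6.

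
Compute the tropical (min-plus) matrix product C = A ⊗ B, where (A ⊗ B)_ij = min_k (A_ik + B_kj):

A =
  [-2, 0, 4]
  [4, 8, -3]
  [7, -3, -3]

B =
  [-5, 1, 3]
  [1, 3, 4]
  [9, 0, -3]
A ⊗ B =
  [-7, -1, 1]
  [-1, -3, -6]
  [-2, -3, -6]

Apply the min-plus product entry-by-entry:
  C[0][0] = min over k of (A[0][0] + B[0][0] = -2 + -5 = -7, A[0][1] + B[1][0] = 0 + 1 = 1, A[0][2] + B[2][0] = 4 + 9 = 13) = -7 (attained at k = 0)
  C[0][1] = min over k of (A[0][0] + B[0][1] = -2 + 1 = -1, A[0][1] + B[1][1] = 0 + 3 = 3, A[0][2] + B[2][1] = 4 + 0 = 4) = -1 (attained at k = 0)
  C[0][2] = min over k of (A[0][0] + B[0][2] = -2 + 3 = 1, A[0][1] + B[1][2] = 0 + 4 = 4, A[0][2] + B[2][2] = 4 + -3 = 1) = 1 (attained at k = 0)
  C[1][0] = min over k of (A[1][0] + B[0][0] = 4 + -5 = -1, A[1][1] + B[1][0] = 8 + 1 = 9, A[1][2] + B[2][0] = -3 + 9 = 6) = -1 (attained at k = 0)
  C[1][1] = min over k of (A[1][0] + B[0][1] = 4 + 1 = 5, A[1][1] + B[1][1] = 8 + 3 = 11, A[1][2] + B[2][1] = -3 + 0 = -3) = -3 (attained at k = 2)
  C[1][2] = min over k of (A[1][0] + B[0][2] = 4 + 3 = 7, A[1][1] + B[1][2] = 8 + 4 = 12, A[1][2] + B[2][2] = -3 + -3 = -6) = -6 (attained at k = 2)
  C[2][0] = min over k of (A[2][0] + B[0][0] = 7 + -5 = 2, A[2][1] + B[1][0] = -3 + 1 = -2, A[2][2] + B[2][0] = -3 + 9 = 6) = -2 (attained at k = 1)
  C[2][1] = min over k of (A[2][0] + B[0][1] = 7 + 1 = 8, A[2][1] + B[1][1] = -3 + 3 = 0, A[2][2] + B[2][1] = -3 + 0 = -3) = -3 (attained at k = 2)
  C[2][2] = min over k of (A[2][0] + B[0][2] = 7 + 3 = 10, A[2][1] + B[1][2] = -3 + 4 = 1, A[2][2] + B[2][2] = -3 + -3 = -6) = -6 (attained at k = 2)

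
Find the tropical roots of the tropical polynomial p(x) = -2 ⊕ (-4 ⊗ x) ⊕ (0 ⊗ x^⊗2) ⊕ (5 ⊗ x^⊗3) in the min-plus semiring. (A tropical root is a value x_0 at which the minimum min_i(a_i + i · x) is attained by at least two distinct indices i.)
Roots: {-5, -4, 2}

Each tropical root is a break point of the lower envelope of the lines y = a_i + i · x (there are 4 lines, with slopes 0, 1, ..., 3). Only the lines that attain the minimum somewhere contribute to roots; other lines are dominated. Here the surviving (envelope) indices are i = 3, i = 2, i = 1, i = 0.
Intersections between consecutive envelope lines give the roots: for adjacent envelope indices i < j the intersection is x = (a_i − a_j) / (j − i). Reading off the sorted break points: {-5, -4, 2}.
Verification: at each break x_0, at least two indices attain the minimum of min_i(a_i + i · x_0).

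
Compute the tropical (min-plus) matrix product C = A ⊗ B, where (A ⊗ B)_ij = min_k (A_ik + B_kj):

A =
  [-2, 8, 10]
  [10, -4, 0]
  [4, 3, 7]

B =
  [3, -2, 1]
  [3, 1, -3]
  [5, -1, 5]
A ⊗ B =
  [1, -4, -1]
  [-1, -3, -7]
  [6, 2, 0]

Apply the min-plus product entry-by-entry:
  C[0][0] = min over k of (A[0][0] + B[0][0] = -2 + 3 = 1, A[0][1] + B[1][0] = 8 + 3 = 11, A[0][2] + B[2][0] = 10 + 5 = 15) = 1 (attained at k = 0)
  C[0][1] = min over k of (A[0][0] + B[0][1] = -2 + -2 = -4, A[0][1] + B[1][1] = 8 + 1 = 9, A[0][2] + B[2][1] = 10 + -1 = 9) = -4 (attained at k = 0)
  C[0][2] = min over k of (A[0][0] + B[0][2] = -2 + 1 = -1, A[0][1] + B[1][2] = 8 + -3 = 5, A[0][2] + B[2][2] = 10 + 5 = 15) = -1 (attained at k = 0)
  C[1][0] = min over k of (A[1][0] + B[0][0] = 10 + 3 = 13, A[1][1] + B[1][0] = -4 + 3 = -1, A[1][2] + B[2][0] = 0 + 5 = 5) = -1 (attained at k = 1)
  C[1][1] = min over k of (A[1][0] + B[0][1] = 10 + -2 = 8, A[1][1] + B[1][1] = -4 + 1 = -3, A[1][2] + B[2][1] = 0 + -1 = -1) = -3 (attained at k = 1)
  C[1][2] = min over k of (A[1][0] + B[0][2] = 10 + 1 = 11, A[1][1] + B[1][2] = -4 + -3 = -7, A[1][2] + B[2][2] = 0 + 5 = 5) = -7 (attained at k = 1)
  C[2][0] = min over k of (A[2][0] + B[0][0] = 4 + 3 = 7, A[2][1] + B[1][0] = 3 + 3 = 6, A[2][2] + B[2][0] = 7 + 5 = 12) = 6 (attained at k = 1)
  C[2][1] = min over k of (A[2][0] + B[0][1] = 4 + -2 = 2, A[2][1] + B[1][1] = 3 + 1 = 4, A[2][2] + B[2][1] = 7 + -1 = 6) = 2 (attained at k = 0)
  C[2][2] = min over k of (A[2][0] + B[0][2] = 4 + 1 = 5, A[2][1] + B[1][2] = 3 + -3 = 0, A[2][2] + B[2][2] = 7 + 5 = 12) = 0 (attained at k = 1)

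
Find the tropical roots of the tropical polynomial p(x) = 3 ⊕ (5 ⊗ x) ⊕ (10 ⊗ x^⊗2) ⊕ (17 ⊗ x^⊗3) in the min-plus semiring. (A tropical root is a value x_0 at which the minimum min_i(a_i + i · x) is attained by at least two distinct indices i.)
Roots: {-7, -5, -2}

Each tropical root is a break point of the lower envelope of the lines y = a_i + i · x (there are 4 lines, with slopes 0, 1, ..., 3). Only the lines that attain the minimum somewhere contribute to roots; other lines are dominated. Here the surviving (envelope) indices are i = 3, i = 2, i = 1, i = 0.
Intersections between consecutive envelope lines give the roots: for adjacent envelope indices i < j the intersection is x = (a_i − a_j) / (j − i). Reading off the sorted break points: {-7, -5, -2}.
Verification: at each break x_0, at least two indices attain the minimum of min_i(a_i + i · x_0).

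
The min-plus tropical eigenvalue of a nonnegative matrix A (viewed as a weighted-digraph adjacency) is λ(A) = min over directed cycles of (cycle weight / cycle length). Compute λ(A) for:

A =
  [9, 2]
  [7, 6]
λ(A) = 9/2

Enumerate directed cycles and compute their means (weight / length). Sample:
  cycle 0 → 0: weight = 9, length = 1, mean = 9/1 ≈ 9.000
  cycle 1 → 1: weight = 6, length = 1, mean = 6/1 ≈ 6.000
  cycle 0 → 1 → 0: weight = 9, length = 2, mean = 9/2 ≈ 4.500
  cycle 1 → 0 → 1: weight = 9, length = 2, mean = 9/2 ≈ 4.500
Minimum mean = 4.500, attained e.g. along the cycle 0 → 1 → 0 with weight 9 and length 2. So λ(A) = 9/2 = 9/2.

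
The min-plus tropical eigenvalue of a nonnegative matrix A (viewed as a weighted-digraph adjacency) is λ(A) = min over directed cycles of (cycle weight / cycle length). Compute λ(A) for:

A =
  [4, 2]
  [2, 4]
λ(A) = 2

Enumerate directed cycles and compute their means (weight / length). Sample:
  cycle 0 → 0: weight = 4, length = 1, mean = 4/1 ≈ 4.000
  cycle 1 → 1: weight = 4, length = 1, mean = 4/1 ≈ 4.000
  cycle 0 → 1 → 0: weight = 4, length = 2, mean = 4/2 ≈ 2.000
  cycle 1 → 0 → 1: weight = 4, length = 2, mean = 4/2 ≈ 2.000
Minimum mean = 2.000, attained e.g. along the cycle 0 → 1 → 0 with weight 4 and length 2. So λ(A) = 4/2 = 2.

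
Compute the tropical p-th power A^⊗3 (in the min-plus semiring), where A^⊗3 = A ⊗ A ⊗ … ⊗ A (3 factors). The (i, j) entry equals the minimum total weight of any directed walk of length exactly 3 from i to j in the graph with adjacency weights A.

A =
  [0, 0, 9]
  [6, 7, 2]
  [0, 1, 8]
A^⊗3 =
  [0, 0, 2]
  [2, 2, 5]
  [0, 0, 2]

Each entry (A^⊗3)_ij equals the minimum over all length-3 walks i = v_0 → v_1 → … → v_3 = j of Σ_t A[v_t][v_{t+1}]. For example, for (i, j) = (0, 2) we minimise over 9 possible intermediate vertex sequences; the minimum is 2, attained along the walk 0 → 0 → 1 → 2.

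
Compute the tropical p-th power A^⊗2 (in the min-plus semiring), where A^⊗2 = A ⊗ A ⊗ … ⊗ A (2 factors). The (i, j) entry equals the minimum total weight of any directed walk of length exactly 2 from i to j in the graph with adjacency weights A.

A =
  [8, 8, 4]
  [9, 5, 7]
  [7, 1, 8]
A^⊗2 =
  [11, 5, 12]
  [14, 8, 12]
  [10, 6, 8]

Each entry (A^⊗2)_ij equals the minimum over all length-2 walks i = v_0 → v_1 → … → v_2 = j of Σ_t A[v_t][v_{t+1}]. For example, for (i, j) = (0, 2) we minimise over 3 possible intermediate vertex sequences; the minimum is 12, attained along the walk 0 → 0 → 2.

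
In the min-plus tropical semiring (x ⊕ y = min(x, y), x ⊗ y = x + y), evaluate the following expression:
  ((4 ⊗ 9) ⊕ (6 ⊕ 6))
((4 ⊗ 9) ⊕ (6 ⊕ 6)) = 6

Expand innermost to outermost. Recall ⊕ takes the minimum of its arguments and ⊗ takes their sum. Working out the expression ((4 ⊗ 9) ⊕ (6 ⊕ 6)) gives 6.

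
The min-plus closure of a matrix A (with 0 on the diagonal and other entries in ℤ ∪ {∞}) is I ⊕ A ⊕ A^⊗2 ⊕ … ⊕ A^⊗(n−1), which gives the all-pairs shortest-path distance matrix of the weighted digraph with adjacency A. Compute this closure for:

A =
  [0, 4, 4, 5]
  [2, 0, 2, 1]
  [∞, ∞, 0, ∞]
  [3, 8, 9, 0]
Closure =
  [0, 4, 4, 5]
  [2, 0, 2, 1]
  [∞, ∞, 0, ∞]
  [3, 7, 7, 0]

This is the Floyd-Warshall all-pairs shortest-path computation. For each intermediate vertex k = 0, 1, …, 3, update dist[i][j] ← min(dist[i][j], dist[i][k] + dist[k][j]). The final matrix gives, for each (i, j), the minimum total weight of any directed path from i to j (possibly empty when i = j).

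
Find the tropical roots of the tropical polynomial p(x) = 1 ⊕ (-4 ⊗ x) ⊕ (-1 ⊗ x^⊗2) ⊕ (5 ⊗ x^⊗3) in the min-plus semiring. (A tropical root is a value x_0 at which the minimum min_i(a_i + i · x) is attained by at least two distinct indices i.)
Roots: {-6, -3, 5}

Each tropical root is a break point of the lower envelope of the lines y = a_i + i · x (there are 4 lines, with slopes 0, 1, ..., 3). Only the lines that attain the minimum somewhere contribute to roots; other lines are dominated. Here the surviving (envelope) indices are i = 3, i = 2, i = 1, i = 0.
Intersections between consecutive envelope lines give the roots: for adjacent envelope indices i < j the intersection is x = (a_i − a_j) / (j − i). Reading off the sorted break points: {-6, -3, 5}.
Verification: at each break x_0, at least two indices attain the minimum of min_i(a_i + i · x_0).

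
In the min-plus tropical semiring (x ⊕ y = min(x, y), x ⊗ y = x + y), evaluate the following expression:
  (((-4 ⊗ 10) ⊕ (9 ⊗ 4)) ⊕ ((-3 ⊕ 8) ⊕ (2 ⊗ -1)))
(((-4 ⊗ 10) ⊕ (9 ⊗ 4)) ⊕ ((-3 ⊕ 8) ⊕ (2 ⊗ -1))) = -3

Expand innermost to outermost. Recall ⊕ takes the minimum of its arguments and ⊗ takes their sum. Working out the expression (((-4 ⊗ 10) ⊕ (9 ⊗ 4)) ⊕ ((-3 ⊕ 8) ⊕ (2 ⊗ -1))) gives -3.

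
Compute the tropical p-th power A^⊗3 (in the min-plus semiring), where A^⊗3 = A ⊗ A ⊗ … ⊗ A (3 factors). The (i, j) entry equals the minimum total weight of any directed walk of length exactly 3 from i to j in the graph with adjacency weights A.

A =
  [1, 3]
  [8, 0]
A^⊗3 =
  [3, 3]
  [8, 0]

Each entry (A^⊗3)_ij equals the minimum over all length-3 walks i = v_0 → v_1 → … → v_3 = j of Σ_t A[v_t][v_{t+1}]. For example, for (i, j) = (0, 1) we minimise over 4 possible intermediate vertex sequences; the minimum is 3, attained along the walk 0 → 1 → 1 → 1.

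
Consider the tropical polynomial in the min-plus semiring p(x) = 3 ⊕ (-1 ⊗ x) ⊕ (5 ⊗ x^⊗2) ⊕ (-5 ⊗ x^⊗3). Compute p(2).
p(2) = 1

A tropical monomial a ⊗ x^⊗i evaluates to a + i · x. Evaluating each term at x = 2:
  Term 0 contributes 3 + 0 · 2 = 3
  Term 1 contributes -1 + 1 · 2 = 1
  Term 2 contributes 5 + 2 · 2 = 9
  Term 3 contributes -5 + 3 · 2 = 1
p(2) = ⊕ of these = min[3, 1, 9, 1] = 1.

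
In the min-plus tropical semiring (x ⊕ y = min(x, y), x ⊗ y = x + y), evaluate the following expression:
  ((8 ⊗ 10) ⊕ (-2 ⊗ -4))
((8 ⊗ 10) ⊕ (-2 ⊗ -4)) = -6

Expand innermost to outermost. Recall ⊕ takes the minimum of its arguments and ⊗ takes their sum. Working out the expression ((8 ⊗ 10) ⊕ (-2 ⊗ -4)) gives -6.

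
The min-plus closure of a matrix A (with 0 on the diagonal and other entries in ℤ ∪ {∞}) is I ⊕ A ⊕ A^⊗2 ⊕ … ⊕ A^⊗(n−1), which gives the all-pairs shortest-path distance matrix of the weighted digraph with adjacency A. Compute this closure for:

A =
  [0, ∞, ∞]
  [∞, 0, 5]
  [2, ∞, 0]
Closure =
  [0, ∞, ∞]
  [7, 0, 5]
  [2, ∞, 0]

This is the Floyd-Warshall all-pairs shortest-path computation. For each intermediate vertex k = 0, 1, …, 2, update dist[i][j] ← min(dist[i][j], dist[i][k] + dist[k][j]). The final matrix gives, for each (i, j), the minimum total weight of any directed path from i to j (possibly empty when i = j).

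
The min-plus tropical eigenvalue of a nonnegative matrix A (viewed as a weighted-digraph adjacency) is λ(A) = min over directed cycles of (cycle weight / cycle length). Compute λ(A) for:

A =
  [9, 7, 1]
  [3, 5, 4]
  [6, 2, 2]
λ(A) = 2

Enumerate directed cycles and compute their means (weight / length). Sample:
  cycle 0 → 0: weight = 9, length = 1, mean = 9/1 ≈ 9.000
  cycle 1 → 1: weight = 5, length = 1, mean = 5/1 ≈ 5.000
  cycle 2 → 2: weight = 2, length = 1, mean = 2/1 ≈ 2.000
  cycle 0 → 1 → 0: weight = 10, length = 2, mean = 10/2 ≈ 5.000
  cycle 0 → 2 → 0: weight = 7, length = 2, mean = 7/2 ≈ 3.500
  cycle 1 → 0 → 1: weight = 10, length = 2, mean = 10/2 ≈ 5.000
Minimum mean = 2.000, attained e.g. along the cycle 2 → 2 with weight 2 and length 1. So λ(A) = 2/1 = 2.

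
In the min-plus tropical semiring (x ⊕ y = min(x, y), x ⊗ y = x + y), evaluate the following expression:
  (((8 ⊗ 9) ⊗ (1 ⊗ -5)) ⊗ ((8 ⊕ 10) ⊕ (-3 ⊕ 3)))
(((8 ⊗ 9) ⊗ (1 ⊗ -5)) ⊗ ((8 ⊕ 10) ⊕ (-3 ⊕ 3))) = 10

Expand innermost to outermost. Recall ⊕ takes the minimum of its arguments and ⊗ takes their sum. Working out the expression (((8 ⊗ 9) ⊗ (1 ⊗ -5)) ⊗ ((8 ⊕ 10) ⊕ (-3 ⊕ 3))) gives 10.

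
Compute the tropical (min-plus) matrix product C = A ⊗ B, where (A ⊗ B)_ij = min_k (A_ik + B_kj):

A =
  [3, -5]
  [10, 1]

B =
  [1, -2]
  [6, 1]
A ⊗ B =
  [1, -4]
  [7, 2]

Apply the min-plus product entry-by-entry:
  C[0][0] = min over k of (A[0][0] + B[0][0] = 3 + 1 = 4, A[0][1] + B[1][0] = -5 + 6 = 1) = 1 (attained at k = 1)
  C[0][1] = min over k of (A[0][0] + B[0][1] = 3 + -2 = 1, A[0][1] + B[1][1] = -5 + 1 = -4) = -4 (attained at k = 1)
  C[1][0] = min over k of (A[1][0] + B[0][0] = 10 + 1 = 11, A[1][1] + B[1][0] = 1 + 6 = 7) = 7 (attained at k = 1)
  C[1][1] = min over k of (A[1][0] + B[0][1] = 10 + -2 = 8, A[1][1] + B[1][1] = 1 + 1 = 2) = 2 (attained at k = 1)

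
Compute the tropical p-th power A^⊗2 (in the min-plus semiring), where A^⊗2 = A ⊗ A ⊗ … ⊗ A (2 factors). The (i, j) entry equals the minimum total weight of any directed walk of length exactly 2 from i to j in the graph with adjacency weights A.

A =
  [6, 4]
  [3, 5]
A^⊗2 =
  [7, 9]
  [8, 7]

Each entry (A^⊗2)_ij equals the minimum over all length-2 walks i = v_0 → v_1 → … → v_2 = j of Σ_t A[v_t][v_{t+1}]. For example, for (i, j) = (0, 1) we minimise over 2 possible intermediate vertex sequences; the minimum is 9, attained along the walk 0 → 1 → 1.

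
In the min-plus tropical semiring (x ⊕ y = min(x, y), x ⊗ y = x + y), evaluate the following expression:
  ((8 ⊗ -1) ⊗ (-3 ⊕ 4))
((8 ⊗ -1) ⊗ (-3 ⊕ 4)) = 4

Expand innermost to outermost. Recall ⊕ takes the minimum of its arguments and ⊗ takes their sum. Working out the expression ((8 ⊗ -1) ⊗ (-3 ⊕ 4)) gives 4.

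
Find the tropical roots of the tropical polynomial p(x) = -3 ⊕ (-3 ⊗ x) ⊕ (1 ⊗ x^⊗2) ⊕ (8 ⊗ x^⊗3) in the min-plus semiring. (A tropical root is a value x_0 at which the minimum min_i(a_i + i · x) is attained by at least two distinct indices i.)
Roots: {-7, -4, 0}

Each tropical root is a break point of the lower envelope of the lines y = a_i + i · x (there are 4 lines, with slopes 0, 1, ..., 3). Only the lines that attain the minimum somewhere contribute to roots; other lines are dominated. Here the surviving (envelope) indices are i = 3, i = 2, i = 1, i = 0.
Intersections between consecutive envelope lines give the roots: for adjacent envelope indices i < j the intersection is x = (a_i − a_j) / (j − i). Reading off the sorted break points: {-7, -4, 0}.
Verification: at each break x_0, at least two indices attain the minimum of min_i(a_i + i · x_0).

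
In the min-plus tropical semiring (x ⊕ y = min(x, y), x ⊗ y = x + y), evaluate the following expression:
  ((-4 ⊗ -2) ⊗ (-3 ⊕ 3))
((-4 ⊗ -2) ⊗ (-3 ⊕ 3)) = -9

Expand innermost to outermost. Recall ⊕ takes the minimum of its arguments and ⊗ takes their sum. Working out the expression ((-4 ⊗ -2) ⊗ (-3 ⊕ 3)) gives -9.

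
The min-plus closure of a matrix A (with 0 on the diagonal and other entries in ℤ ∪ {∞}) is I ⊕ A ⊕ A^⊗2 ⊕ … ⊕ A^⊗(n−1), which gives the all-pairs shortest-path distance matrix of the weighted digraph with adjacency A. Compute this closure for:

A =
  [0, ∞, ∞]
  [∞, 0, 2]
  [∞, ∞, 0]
Closure =
  [0, ∞, ∞]
  [∞, 0, 2]
  [∞, ∞, 0]

This is the Floyd-Warshall all-pairs shortest-path computation. For each intermediate vertex k = 0, 1, …, 2, update dist[i][j] ← min(dist[i][j], dist[i][k] + dist[k][j]). The final matrix gives, for each (i, j), the minimum total weight of any directed path from i to j (possibly empty when i = j).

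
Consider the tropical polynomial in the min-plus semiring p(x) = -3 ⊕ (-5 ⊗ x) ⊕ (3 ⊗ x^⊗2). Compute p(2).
p(2) = -3

A tropical monomial a ⊗ x^⊗i evaluates to a + i · x. Evaluating each term at x = 2:
  Term 0 contributes -3 + 0 · 2 = -3
  Term 1 contributes -5 + 1 · 2 = -3
  Term 2 contributes 3 + 2 · 2 = 7
p(2) = ⊕ of these = min[-3, -3, 7] = -3.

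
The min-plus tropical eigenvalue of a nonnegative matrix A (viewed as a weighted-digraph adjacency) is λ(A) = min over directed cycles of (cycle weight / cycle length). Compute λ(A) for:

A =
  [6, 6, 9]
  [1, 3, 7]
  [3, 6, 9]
λ(A) = 3

Enumerate directed cycles and compute their means (weight / length). Sample:
  cycle 0 → 0: weight = 6, length = 1, mean = 6/1 ≈ 6.000
  cycle 1 → 1: weight = 3, length = 1, mean = 3/1 ≈ 3.000
  cycle 2 → 2: weight = 9, length = 1, mean = 9/1 ≈ 9.000
  cycle 0 → 1 → 0: weight = 7, length = 2, mean = 7/2 ≈ 3.500
  cycle 0 → 2 → 0: weight = 12, length = 2, mean = 12/2 ≈ 6.000
  cycle 1 → 0 → 1: weight = 7, length = 2, mean = 7/2 ≈ 3.500
Minimum mean = 3.000, attained e.g. along the cycle 1 → 1 with weight 3 and length 1. So λ(A) = 3/1 = 3.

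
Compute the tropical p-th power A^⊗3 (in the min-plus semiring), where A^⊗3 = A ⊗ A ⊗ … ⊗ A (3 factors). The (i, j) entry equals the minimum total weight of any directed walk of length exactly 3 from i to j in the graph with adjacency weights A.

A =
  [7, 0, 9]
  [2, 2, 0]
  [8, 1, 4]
A^⊗3 =
  [4, 1, 2]
  [3, 3, 1]
  [5, 2, 3]

Each entry (A^⊗3)_ij equals the minimum over all length-3 walks i = v_0 → v_1 → … → v_3 = j of Σ_t A[v_t][v_{t+1}]. For example, for (i, j) = (0, 2) we minimise over 9 possible intermediate vertex sequences; the minimum is 2, attained along the walk 0 → 1 → 1 → 2.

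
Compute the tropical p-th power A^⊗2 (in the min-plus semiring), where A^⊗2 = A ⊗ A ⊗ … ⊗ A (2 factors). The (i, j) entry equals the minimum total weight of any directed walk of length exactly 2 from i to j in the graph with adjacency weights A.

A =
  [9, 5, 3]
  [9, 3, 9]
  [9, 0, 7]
A^⊗2 =
  [12, 3, 10]
  [12, 6, 12]
  [9, 3, 9]

Each entry (A^⊗2)_ij equals the minimum over all length-2 walks i = v_0 → v_1 → … → v_2 = j of Σ_t A[v_t][v_{t+1}]. For example, for (i, j) = (0, 2) we minimise over 3 possible intermediate vertex sequences; the minimum is 10, attained along the walk 0 → 2 → 2.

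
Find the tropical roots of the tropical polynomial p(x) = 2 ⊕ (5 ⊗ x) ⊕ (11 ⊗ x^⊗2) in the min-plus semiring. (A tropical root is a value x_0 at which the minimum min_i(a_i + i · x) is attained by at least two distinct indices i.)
Roots: {-6, -3}

Each tropical root is a break point of the lower envelope of the lines y = a_i + i · x (there are 3 lines, with slopes 0, 1, ..., 2). Only the lines that attain the minimum somewhere contribute to roots; other lines are dominated. Here the surviving (envelope) indices are i = 2, i = 1, i = 0.
Intersections between consecutive envelope lines give the roots: for adjacent envelope indices i < j the intersection is x = (a_i − a_j) / (j − i). Reading off the sorted break points: {-6, -3}.
Verification: at each break x_0, at least two indices attain the minimum of min_i(a_i + i · x_0).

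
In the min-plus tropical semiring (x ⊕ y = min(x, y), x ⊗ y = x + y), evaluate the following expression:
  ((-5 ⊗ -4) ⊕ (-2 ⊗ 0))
((-5 ⊗ -4) ⊕ (-2 ⊗ 0)) = -9

Expand innermost to outermost. Recall ⊕ takes the minimum of its arguments and ⊗ takes their sum. Working out the expression ((-5 ⊗ -4) ⊕ (-2 ⊗ 0)) gives -9.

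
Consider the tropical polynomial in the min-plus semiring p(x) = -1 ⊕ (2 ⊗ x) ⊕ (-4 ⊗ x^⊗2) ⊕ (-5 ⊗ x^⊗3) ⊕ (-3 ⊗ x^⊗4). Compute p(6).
p(6) = -1

A tropical monomial a ⊗ x^⊗i evaluates to a + i · x. Evaluating each term at x = 6:
  Term 0 contributes -1 + 0 · 6 = -1
  Term 1 contributes 2 + 1 · 6 = 8
  Term 2 contributes -4 + 2 · 6 = 8
  Term 3 contributes -5 + 3 · 6 = 13
  Term 4 contributes -3 + 4 · 6 = 21
p(6) = ⊕ of these = min[-1, 8, 8, 13, 21] = -1.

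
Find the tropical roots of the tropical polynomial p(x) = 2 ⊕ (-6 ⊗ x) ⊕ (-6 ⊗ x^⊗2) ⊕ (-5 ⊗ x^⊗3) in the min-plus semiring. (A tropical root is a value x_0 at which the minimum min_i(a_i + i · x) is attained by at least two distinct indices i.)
Roots: {-1, 0, 8}

Each tropical root is a break point of the lower envelope of the lines y = a_i + i · x (there are 4 lines, with slopes 0, 1, ..., 3). Only the lines that attain the minimum somewhere contribute to roots; other lines are dominated. Here the surviving (envelope) indices are i = 3, i = 2, i = 1, i = 0.
Intersections between consecutive envelope lines give the roots: for adjacent envelope indices i < j the intersection is x = (a_i − a_j) / (j − i). Reading off the sorted break points: {-1, 0, 8}.
Verification: at each break x_0, at least two indices attain the minimum of min_i(a_i + i · x_0).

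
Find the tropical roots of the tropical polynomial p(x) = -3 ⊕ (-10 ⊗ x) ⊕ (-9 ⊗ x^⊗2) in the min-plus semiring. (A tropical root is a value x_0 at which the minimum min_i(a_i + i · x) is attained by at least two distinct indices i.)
Roots: {-1, 7}

Each tropical root is a break point of the lower envelope of the lines y = a_i + i · x (there are 3 lines, with slopes 0, 1, ..., 2). Only the lines that attain the minimum somewhere contribute to roots; other lines are dominated. Here the surviving (envelope) indices are i = 2, i = 1, i = 0.
Intersections between consecutive envelope lines give the roots: for adjacent envelope indices i < j the intersection is x = (a_i − a_j) / (j − i). Reading off the sorted break points: {-1, 7}.
Verification: at each break x_0, at least two indices attain the minimum of min_i(a_i + i · x_0).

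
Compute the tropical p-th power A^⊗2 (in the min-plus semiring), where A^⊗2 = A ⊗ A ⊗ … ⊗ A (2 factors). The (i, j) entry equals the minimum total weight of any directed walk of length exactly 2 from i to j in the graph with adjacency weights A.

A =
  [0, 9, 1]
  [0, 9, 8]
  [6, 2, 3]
A^⊗2 =
  [0, 3, 1]
  [0, 9, 1]
  [2, 5, 6]

Each entry (A^⊗2)_ij equals the minimum over all length-2 walks i = v_0 → v_1 → … → v_2 = j of Σ_t A[v_t][v_{t+1}]. For example, for (i, j) = (0, 2) we minimise over 3 possible intermediate vertex sequences; the minimum is 1, attained along the walk 0 → 0 → 2.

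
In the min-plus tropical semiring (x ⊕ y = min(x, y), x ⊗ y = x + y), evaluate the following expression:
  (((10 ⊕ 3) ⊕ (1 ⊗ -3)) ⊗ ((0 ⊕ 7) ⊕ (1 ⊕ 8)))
(((10 ⊕ 3) ⊕ (1 ⊗ -3)) ⊗ ((0 ⊕ 7) ⊕ (1 ⊕ 8))) = -2

Expand innermost to outermost. Recall ⊕ takes the minimum of its arguments and ⊗ takes their sum. Working out the expression (((10 ⊕ 3) ⊕ (1 ⊗ -3)) ⊗ ((0 ⊕ 7) ⊕ (1 ⊕ 8))) gives -2.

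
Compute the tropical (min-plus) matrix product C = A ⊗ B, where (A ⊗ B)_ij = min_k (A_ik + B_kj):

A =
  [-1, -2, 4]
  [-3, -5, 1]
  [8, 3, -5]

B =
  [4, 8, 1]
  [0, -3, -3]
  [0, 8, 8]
A ⊗ B =
  [-2, -5, -5]
  [-5, -8, -8]
  [-5, 0, 0]

Apply the min-plus product entry-by-entry:
  C[0][0] = min over k of (A[0][0] + B[0][0] = -1 + 4 = 3, A[0][1] + B[1][0] = -2 + 0 = -2, A[0][2] + B[2][0] = 4 + 0 = 4) = -2 (attained at k = 1)
  C[0][1] = min over k of (A[0][0] + B[0][1] = -1 + 8 = 7, A[0][1] + B[1][1] = -2 + -3 = -5, A[0][2] + B[2][1] = 4 + 8 = 12) = -5 (attained at k = 1)
  C[0][2] = min over k of (A[0][0] + B[0][2] = -1 + 1 = 0, A[0][1] + B[1][2] = -2 + -3 = -5, A[0][2] + B[2][2] = 4 + 8 = 12) = -5 (attained at k = 1)
  C[1][0] = min over k of (A[1][0] + B[0][0] = -3 + 4 = 1, A[1][1] + B[1][0] = -5 + 0 = -5, A[1][2] + B[2][0] = 1 + 0 = 1) = -5 (attained at k = 1)
  C[1][1] = min over k of (A[1][0] + B[0][1] = -3 + 8 = 5, A[1][1] + B[1][1] = -5 + -3 = -8, A[1][2] + B[2][1] = 1 + 8 = 9) = -8 (attained at k = 1)
  C[1][2] = min over k of (A[1][0] + B[0][2] = -3 + 1 = -2, A[1][1] + B[1][2] = -5 + -3 = -8, A[1][2] + B[2][2] = 1 + 8 = 9) = -8 (attained at k = 1)
  C[2][0] = min over k of (A[2][0] + B[0][0] = 8 + 4 = 12, A[2][1] + B[1][0] = 3 + 0 = 3, A[2][2] + B[2][0] = -5 + 0 = -5) = -5 (attained at k = 2)
  C[2][1] = min over k of (A[2][0] + B[0][1] = 8 + 8 = 16, A[2][1] + B[1][1] = 3 + -3 = 0, A[2][2] + B[2][1] = -5 + 8 = 3) = 0 (attained at k = 1)
  C[2][2] = min over k of (A[2][0] + B[0][2] = 8 + 1 = 9, A[2][1] + B[1][2] = 3 + -3 = 0, A[2][2] + B[2][2] = -5 + 8 = 3) = 0 (attained at k = 1)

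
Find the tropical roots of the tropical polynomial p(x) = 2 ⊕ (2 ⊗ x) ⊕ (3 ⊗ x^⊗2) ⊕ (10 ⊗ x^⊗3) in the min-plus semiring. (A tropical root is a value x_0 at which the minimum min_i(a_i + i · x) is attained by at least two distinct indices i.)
Roots: {-7, -1, 0}

Each tropical root is a break point of the lower envelope of the lines y = a_i + i · x (there are 4 lines, with slopes 0, 1, ..., 3). Only the lines that attain the minimum somewhere contribute to roots; other lines are dominated. Here the surviving (envelope) indices are i = 3, i = 2, i = 1, i = 0.
Intersections between consecutive envelope lines give the roots: for adjacent envelope indices i < j the intersection is x = (a_i − a_j) / (j − i). Reading off the sorted break points: {-7, -1, 0}.
Verification: at each break x_0, at least two indices attain the minimum of min_i(a_i + i · x_0).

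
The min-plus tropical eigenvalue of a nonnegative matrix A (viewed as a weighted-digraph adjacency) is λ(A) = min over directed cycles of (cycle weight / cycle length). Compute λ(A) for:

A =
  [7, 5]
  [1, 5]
λ(A) = 3

Enumerate directed cycles and compute their means (weight / length). Sample:
  cycle 0 → 0: weight = 7, length = 1, mean = 7/1 ≈ 7.000
  cycle 1 → 1: weight = 5, length = 1, mean = 5/1 ≈ 5.000
  cycle 0 → 1 → 0: weight = 6, length = 2, mean = 6/2 ≈ 3.000
  cycle 1 → 0 → 1: weight = 6, length = 2, mean = 6/2 ≈ 3.000
Minimum mean = 3.000, attained e.g. along the cycle 0 → 1 → 0 with weight 6 and length 2. So λ(A) = 6/2 = 3.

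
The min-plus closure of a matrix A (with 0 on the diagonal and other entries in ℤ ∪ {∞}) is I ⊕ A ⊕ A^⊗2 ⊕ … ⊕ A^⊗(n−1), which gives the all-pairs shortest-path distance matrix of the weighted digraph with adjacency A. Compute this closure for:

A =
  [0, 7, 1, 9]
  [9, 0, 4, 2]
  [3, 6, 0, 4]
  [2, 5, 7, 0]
Closure =
  [0, 7, 1, 5]
  [4, 0, 4, 2]
  [3, 6, 0, 4]
  [2, 5, 3, 0]

This is the Floyd-Warshall all-pairs shortest-path computation. For each intermediate vertex k = 0, 1, …, 3, update dist[i][j] ← min(dist[i][j], dist[i][k] + dist[k][j]). The final matrix gives, for each (i, j), the minimum total weight of any directed path from i to j (possibly empty when i = j).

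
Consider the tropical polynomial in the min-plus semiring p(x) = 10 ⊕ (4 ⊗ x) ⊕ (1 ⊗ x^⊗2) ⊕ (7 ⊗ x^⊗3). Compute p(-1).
p(-1) = -1

A tropical monomial a ⊗ x^⊗i evaluates to a + i · x. Evaluating each term at x = -1:
  Term 0 contributes 10 + 0 · -1 = 10
  Term 1 contributes 4 + 1 · -1 = 3
  Term 2 contributes 1 + 2 · -1 = -1
  Term 3 contributes 7 + 3 · -1 = 4
p(-1) = ⊕ of these = min[10, 3, -1, 4] = -1.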